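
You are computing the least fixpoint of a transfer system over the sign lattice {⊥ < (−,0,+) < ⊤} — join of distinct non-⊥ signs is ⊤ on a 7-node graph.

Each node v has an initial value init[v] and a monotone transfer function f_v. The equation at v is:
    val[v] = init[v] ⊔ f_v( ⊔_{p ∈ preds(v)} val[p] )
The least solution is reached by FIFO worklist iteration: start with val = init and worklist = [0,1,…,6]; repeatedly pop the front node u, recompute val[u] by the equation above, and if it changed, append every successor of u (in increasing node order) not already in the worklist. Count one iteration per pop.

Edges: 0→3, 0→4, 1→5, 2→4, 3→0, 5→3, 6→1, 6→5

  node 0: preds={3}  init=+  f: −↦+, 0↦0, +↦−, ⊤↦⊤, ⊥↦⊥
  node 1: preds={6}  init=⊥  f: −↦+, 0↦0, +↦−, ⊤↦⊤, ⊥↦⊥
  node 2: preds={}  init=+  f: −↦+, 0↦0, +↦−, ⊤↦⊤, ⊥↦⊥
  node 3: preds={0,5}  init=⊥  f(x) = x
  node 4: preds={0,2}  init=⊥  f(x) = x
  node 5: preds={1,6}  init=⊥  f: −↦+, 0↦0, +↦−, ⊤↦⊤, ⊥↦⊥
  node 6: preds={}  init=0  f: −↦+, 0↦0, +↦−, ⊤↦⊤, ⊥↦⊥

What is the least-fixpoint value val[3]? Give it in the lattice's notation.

⊤

Iteration log — 11 steps:
  step 1. node 0  ⊔preds=⊥  new=+  stable
  step 2. node 1  ⊔preds=0  new=0  old=⊥  +wl: 
  step 3. node 2  ⊔preds=⊥  new=+  stable
  step 4. node 3  ⊔preds=+  new=+  old=⊥  +wl: 0
  step 5. node 4  ⊔preds=+  new=+  old=⊥  +wl: 
  step 6. node 5  ⊔preds=0  new=0  old=⊥  +wl: 3
  step 7. node 6  ⊔preds=⊥  new=0  stable
  step 8. node 0  ⊔preds=+  new=⊤  old=+  +wl: 4
  step 9. node 3  ⊔preds=⊤  new=⊤  old=+  +wl: 0
  step 10. node 4  ⊔preds=⊤  new=⊤  old=+  +wl: 
  step 11. node 0  ⊔preds=⊤  new=⊤  stable

Least fixpoint reached:
  node 0: ⊤
  node 1: 0
  node 2: +
  node 3: ⊤
  node 4: ⊤
  node 5: 0
  node 6: 0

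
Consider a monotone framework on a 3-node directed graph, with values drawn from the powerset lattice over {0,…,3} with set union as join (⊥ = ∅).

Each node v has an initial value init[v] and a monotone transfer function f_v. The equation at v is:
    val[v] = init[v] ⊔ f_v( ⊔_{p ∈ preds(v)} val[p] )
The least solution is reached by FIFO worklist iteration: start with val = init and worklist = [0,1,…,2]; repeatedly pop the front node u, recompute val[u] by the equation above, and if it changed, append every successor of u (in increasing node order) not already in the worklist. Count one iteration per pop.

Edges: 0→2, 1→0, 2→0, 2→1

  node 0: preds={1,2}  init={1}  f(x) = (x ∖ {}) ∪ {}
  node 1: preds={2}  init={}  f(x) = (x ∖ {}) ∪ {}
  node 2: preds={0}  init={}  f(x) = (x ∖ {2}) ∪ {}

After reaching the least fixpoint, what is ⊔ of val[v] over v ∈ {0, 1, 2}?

Iteration log — 6 steps:
  step 1. node 0  ⊔preds={}  new={1}  stable
  step 2. node 1  ⊔preds={}  new={}  stable
  step 3. node 2  ⊔preds={1}  new={1}  old={}  +wl: 0,1
  step 4. node 0  ⊔preds={1}  new={1}  stable
  step 5. node 1  ⊔preds={1}  new={1}  old={}  +wl: 0
  step 6. node 0  ⊔preds={1}  new={1}  stable

Least fixpoint reached:
  node 0: {1}
  node 1: {1}
  node 2: {1}

{1}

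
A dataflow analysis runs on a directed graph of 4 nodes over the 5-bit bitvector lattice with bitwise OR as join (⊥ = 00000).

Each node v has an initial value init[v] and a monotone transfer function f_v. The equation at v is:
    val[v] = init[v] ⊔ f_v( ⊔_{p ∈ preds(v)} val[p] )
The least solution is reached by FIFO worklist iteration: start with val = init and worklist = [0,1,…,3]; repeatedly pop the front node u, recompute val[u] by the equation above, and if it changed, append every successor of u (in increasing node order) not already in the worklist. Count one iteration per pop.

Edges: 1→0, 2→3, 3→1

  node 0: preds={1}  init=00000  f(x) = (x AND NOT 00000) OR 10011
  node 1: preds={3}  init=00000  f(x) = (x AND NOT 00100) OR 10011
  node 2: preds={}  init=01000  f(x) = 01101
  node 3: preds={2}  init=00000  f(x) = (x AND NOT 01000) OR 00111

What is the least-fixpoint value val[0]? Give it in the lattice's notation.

Worklist (6 pops):
  #1 pop 0: in=00000 → 10011 (was 00000); enqueue []
  #2 pop 1: in=00000 → 10011 (was 00000); enqueue [0]
  #3 pop 2: in=00000 → 01101 (was 01000); enqueue []
  #4 pop 3: in=01101 → 00111 (was 00000); enqueue [1]
  #5 pop 0: in=10011 → 10011 (no change)
  #6 pop 1: in=00111 → 10011 (no change)

Fixpoint:
  val[0] = 10011
  val[1] = 10011
  val[2] = 01101
  val[3] = 00111

10011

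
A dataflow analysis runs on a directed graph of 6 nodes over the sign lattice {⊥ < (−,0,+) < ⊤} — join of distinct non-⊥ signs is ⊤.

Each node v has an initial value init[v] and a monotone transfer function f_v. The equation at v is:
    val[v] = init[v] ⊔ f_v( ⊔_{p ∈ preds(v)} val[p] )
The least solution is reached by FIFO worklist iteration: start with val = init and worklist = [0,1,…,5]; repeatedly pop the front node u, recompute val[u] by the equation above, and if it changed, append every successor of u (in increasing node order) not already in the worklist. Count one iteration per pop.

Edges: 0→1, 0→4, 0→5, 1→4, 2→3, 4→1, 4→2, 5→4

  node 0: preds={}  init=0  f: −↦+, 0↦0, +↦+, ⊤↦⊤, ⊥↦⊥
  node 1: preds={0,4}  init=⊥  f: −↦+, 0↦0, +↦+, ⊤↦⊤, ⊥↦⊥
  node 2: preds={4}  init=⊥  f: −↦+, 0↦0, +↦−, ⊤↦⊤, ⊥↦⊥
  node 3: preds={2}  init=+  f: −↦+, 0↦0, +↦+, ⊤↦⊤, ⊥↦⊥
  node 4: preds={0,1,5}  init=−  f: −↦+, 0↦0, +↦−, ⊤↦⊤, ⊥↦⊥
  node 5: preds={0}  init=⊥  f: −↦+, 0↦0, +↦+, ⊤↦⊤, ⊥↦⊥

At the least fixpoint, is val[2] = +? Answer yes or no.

no

Worklist (10 pops):
  #1 pop 0: in=⊥ → 0 (no change)
  #2 pop 1: in=⊤ → ⊤ (was ⊥); enqueue []
  #3 pop 2: in=− → + (was ⊥); enqueue []
  #4 pop 3: in=+ → + (no change)
  #5 pop 4: in=⊤ → ⊤ (was −); enqueue [1,2]
  #6 pop 5: in=0 → 0 (was ⊥); enqueue [4]
  #7 pop 1: in=⊤ → ⊤ (no change)
  #8 pop 2: in=⊤ → ⊤ (was +); enqueue [3]
  #9 pop 4: in=⊤ → ⊤ (no change)
  #10 pop 3: in=⊤ → ⊤ (was +); enqueue []

Fixpoint:
  val[0] = 0
  val[1] = ⊤
  val[2] = ⊤
  val[3] = ⊤
  val[4] = ⊤
  val[5] = 0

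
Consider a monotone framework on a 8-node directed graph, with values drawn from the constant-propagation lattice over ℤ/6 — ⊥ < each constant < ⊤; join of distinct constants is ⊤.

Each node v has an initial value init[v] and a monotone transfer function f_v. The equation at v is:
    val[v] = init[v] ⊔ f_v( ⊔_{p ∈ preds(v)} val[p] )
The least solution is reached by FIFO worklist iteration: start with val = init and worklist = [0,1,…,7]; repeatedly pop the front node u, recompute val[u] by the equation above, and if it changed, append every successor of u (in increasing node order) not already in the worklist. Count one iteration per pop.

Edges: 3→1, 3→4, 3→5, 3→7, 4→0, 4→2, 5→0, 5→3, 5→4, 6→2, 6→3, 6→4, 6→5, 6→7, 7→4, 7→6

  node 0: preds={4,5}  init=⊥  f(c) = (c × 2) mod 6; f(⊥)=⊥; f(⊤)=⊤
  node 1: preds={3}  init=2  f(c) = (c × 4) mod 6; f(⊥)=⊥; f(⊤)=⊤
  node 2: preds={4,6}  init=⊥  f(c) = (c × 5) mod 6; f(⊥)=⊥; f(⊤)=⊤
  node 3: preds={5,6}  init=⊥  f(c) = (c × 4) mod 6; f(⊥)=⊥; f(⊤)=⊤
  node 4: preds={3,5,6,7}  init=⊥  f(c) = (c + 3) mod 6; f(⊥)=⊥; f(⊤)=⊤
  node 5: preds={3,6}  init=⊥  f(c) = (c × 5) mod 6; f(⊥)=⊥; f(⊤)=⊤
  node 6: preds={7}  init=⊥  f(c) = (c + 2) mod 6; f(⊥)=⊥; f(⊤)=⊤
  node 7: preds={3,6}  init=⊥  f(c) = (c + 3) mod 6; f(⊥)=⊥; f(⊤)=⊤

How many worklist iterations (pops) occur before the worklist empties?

Iteration log — 8 steps:
  step 1. node 0  ⊔preds=⊥  new=⊥  stable
  step 2. node 1  ⊔preds=⊥  new=2  stable
  step 3. node 2  ⊔preds=⊥  new=⊥  stable
  step 4. node 3  ⊔preds=⊥  new=⊥  stable
  step 5. node 4  ⊔preds=⊥  new=⊥  stable
  step 6. node 5  ⊔preds=⊥  new=⊥  stable
  step 7. node 6  ⊔preds=⊥  new=⊥  stable
  step 8. node 7  ⊔preds=⊥  new=⊥  stable

Least fixpoint reached:
  node 0: ⊥
  node 1: 2
  node 2: ⊥
  node 3: ⊥
  node 4: ⊥
  node 5: ⊥
  node 6: ⊥
  node 7: ⊥

8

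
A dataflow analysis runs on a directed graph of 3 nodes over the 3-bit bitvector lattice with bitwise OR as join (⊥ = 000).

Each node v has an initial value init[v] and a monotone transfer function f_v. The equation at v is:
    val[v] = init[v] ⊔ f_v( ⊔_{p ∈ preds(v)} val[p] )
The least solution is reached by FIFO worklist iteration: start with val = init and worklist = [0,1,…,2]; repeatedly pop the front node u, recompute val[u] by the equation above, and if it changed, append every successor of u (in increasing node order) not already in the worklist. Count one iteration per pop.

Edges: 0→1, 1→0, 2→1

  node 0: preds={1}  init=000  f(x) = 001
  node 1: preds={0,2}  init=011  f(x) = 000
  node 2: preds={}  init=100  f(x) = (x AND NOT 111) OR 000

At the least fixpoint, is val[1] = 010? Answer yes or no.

Iteration log — 3 steps:
  step 1. node 0  ⊔preds=011  new=001  old=000  +wl: 
  step 2. node 1  ⊔preds=101  new=011  stable
  step 3. node 2  ⊔preds=000  new=100  stable

Least fixpoint reached:
  node 0: 001
  node 1: 011
  node 2: 100

no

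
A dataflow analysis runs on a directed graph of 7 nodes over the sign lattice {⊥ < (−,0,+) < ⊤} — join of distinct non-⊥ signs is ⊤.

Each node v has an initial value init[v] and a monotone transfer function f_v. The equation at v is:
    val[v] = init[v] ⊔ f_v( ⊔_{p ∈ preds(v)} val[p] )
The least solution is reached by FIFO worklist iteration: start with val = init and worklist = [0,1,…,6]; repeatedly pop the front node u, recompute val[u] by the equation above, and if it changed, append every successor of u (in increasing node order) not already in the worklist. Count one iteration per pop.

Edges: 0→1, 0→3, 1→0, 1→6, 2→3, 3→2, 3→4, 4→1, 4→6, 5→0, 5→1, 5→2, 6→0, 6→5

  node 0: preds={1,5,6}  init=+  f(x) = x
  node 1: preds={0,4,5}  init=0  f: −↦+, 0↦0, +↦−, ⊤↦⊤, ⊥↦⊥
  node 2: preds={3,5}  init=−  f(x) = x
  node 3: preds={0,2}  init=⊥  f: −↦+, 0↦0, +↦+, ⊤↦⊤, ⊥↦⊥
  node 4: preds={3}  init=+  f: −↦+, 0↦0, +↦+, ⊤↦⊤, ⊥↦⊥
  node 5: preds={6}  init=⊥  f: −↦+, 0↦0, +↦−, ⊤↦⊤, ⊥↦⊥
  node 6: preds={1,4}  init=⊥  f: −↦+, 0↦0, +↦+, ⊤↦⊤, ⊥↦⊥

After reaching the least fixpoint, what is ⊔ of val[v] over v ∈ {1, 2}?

Iteration log — 15 steps:
  step 1. node 0  ⊔preds=0  new=⊤  old=+  +wl: 
  step 2. node 1  ⊔preds=⊤  new=⊤  old=0  +wl: 0
  step 3. node 2  ⊔preds=⊥  new=−  stable
  step 4. node 3  ⊔preds=⊤  new=⊤  old=⊥  +wl: 2
  step 5. node 4  ⊔preds=⊤  new=⊤  old=+  +wl: 1
  step 6. node 5  ⊔preds=⊥  new=⊥  stable
  step 7. node 6  ⊔preds=⊤  new=⊤  old=⊥  +wl: 5
  step 8. node 0  ⊔preds=⊤  new=⊤  stable
  step 9. node 2  ⊔preds=⊤  new=⊤  old=−  +wl: 3
  step 10. node 1  ⊔preds=⊤  new=⊤  stable
  step 11. node 5  ⊔preds=⊤  new=⊤  old=⊥  +wl: 0,1,2
  step 12. node 3  ⊔preds=⊤  new=⊤  stable
  step 13. node 0  ⊔preds=⊤  new=⊤  stable
  step 14. node 1  ⊔preds=⊤  new=⊤  stable
  step 15. node 2  ⊔preds=⊤  new=⊤  stable

Least fixpoint reached:
  node 0: ⊤
  node 1: ⊤
  node 2: ⊤
  node 3: ⊤
  node 4: ⊤
  node 5: ⊤
  node 6: ⊤

⊤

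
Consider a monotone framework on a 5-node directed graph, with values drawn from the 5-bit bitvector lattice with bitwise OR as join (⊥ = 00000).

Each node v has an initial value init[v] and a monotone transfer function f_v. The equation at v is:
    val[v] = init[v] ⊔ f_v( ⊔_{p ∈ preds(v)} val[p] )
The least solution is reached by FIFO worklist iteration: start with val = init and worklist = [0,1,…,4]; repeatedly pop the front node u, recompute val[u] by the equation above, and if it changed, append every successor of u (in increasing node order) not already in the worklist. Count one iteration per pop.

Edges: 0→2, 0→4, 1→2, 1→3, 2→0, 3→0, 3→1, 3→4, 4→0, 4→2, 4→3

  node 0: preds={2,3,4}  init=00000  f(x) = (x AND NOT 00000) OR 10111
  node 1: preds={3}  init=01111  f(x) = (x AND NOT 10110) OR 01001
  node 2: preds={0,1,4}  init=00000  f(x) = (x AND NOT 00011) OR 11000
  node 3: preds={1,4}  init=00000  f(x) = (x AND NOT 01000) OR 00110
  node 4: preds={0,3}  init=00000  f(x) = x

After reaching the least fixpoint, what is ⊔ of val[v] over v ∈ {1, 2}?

11111

Worklist (14 pops):
  #1 pop 0: in=00000 → 10111 (was 00000); enqueue []
  #2 pop 1: in=00000 → 01111 (no change)
  #3 pop 2: in=11111 → 11100 (was 00000); enqueue [0]
  #4 pop 3: in=01111 → 00111 (was 00000); enqueue [1]
  #5 pop 4: in=10111 → 10111 (was 00000); enqueue [2,3]
  #6 pop 0: in=11111 → 11111 (was 10111); enqueue [4]
  #7 pop 1: in=00111 → 01111 (no change)
  #8 pop 2: in=11111 → 11100 (no change)
  #9 pop 3: in=11111 → 10111 (was 00111); enqueue [0,1]
  #10 pop 4: in=11111 → 11111 (was 10111); enqueue [2,3]
  #11 pop 0: in=11111 → 11111 (no change)
  #12 pop 1: in=10111 → 01111 (no change)
  #13 pop 2: in=11111 → 11100 (no change)
  #14 pop 3: in=11111 → 10111 (no change)

Fixpoint:
  val[0] = 11111
  val[1] = 01111
  val[2] = 11100
  val[3] = 10111
  val[4] = 11111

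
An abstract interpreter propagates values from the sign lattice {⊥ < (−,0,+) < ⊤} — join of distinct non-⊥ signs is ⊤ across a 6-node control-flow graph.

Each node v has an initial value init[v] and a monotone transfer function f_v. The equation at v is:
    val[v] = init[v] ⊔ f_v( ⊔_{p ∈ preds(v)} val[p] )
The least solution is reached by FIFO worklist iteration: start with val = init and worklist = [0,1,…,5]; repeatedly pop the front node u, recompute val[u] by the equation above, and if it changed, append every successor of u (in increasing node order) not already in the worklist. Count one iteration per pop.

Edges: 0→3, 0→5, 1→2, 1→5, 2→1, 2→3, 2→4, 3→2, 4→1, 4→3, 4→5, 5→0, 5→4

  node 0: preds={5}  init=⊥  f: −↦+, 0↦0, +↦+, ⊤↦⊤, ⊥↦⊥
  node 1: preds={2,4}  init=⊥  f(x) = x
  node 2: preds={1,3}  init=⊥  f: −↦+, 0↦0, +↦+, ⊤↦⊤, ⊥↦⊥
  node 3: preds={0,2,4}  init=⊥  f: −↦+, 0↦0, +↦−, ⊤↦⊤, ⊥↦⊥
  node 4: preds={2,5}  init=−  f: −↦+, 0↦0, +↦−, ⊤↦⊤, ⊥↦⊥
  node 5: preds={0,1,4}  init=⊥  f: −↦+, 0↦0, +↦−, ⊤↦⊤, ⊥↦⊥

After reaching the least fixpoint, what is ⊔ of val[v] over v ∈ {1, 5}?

Iteration log — 17 steps:
  step 1. node 0  ⊔preds=⊥  new=⊥  stable
  step 2. node 1  ⊔preds=−  new=−  old=⊥  +wl: 
  step 3. node 2  ⊔preds=−  new=+  old=⊥  +wl: 1
  step 4. node 3  ⊔preds=⊤  new=⊤  old=⊥  +wl: 2
  step 5. node 4  ⊔preds=+  new=−  stable
  step 6. node 5  ⊔preds=−  new=+  old=⊥  +wl: 0,4
  step 7. node 1  ⊔preds=⊤  new=⊤  old=−  +wl: 5
  step 8. node 2  ⊔preds=⊤  new=⊤  old=+  +wl: 1,3
  step 9. node 0  ⊔preds=+  new=+  old=⊥  +wl: 
  step 10. node 4  ⊔preds=⊤  new=⊤  old=−  +wl: 
  step 11. node 5  ⊔preds=⊤  new=⊤  old=+  +wl: 0,4
  step 12. node 1  ⊔preds=⊤  new=⊤  stable
  step 13. node 3  ⊔preds=⊤  new=⊤  stable
  step 14. node 0  ⊔preds=⊤  new=⊤  old=+  +wl: 3,5
  step 15. node 4  ⊔preds=⊤  new=⊤  stable
  step 16. node 3  ⊔preds=⊤  new=⊤  stable
  step 17. node 5  ⊔preds=⊤  new=⊤  stable

Least fixpoint reached:
  node 0: ⊤
  node 1: ⊤
  node 2: ⊤
  node 3: ⊤
  node 4: ⊤
  node 5: ⊤

⊤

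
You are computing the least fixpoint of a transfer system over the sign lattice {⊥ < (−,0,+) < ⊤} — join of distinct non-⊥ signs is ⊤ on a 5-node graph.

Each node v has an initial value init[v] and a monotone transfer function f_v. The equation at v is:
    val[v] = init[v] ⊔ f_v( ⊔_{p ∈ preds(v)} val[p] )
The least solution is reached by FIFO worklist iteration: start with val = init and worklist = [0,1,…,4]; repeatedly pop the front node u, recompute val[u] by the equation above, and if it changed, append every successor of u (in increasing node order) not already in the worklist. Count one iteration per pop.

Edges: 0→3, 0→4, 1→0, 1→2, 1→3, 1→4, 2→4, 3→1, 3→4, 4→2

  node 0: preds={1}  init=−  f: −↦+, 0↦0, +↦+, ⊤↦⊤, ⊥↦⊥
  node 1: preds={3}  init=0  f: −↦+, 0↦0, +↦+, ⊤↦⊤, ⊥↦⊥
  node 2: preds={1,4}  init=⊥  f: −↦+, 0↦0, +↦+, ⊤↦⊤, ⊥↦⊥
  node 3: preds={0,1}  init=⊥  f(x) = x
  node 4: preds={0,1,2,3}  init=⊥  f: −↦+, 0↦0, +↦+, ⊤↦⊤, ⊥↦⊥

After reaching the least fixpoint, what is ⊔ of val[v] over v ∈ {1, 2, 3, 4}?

Worklist (10 pops):
  #1 pop 0: in=0 → ⊤ (was −); enqueue []
  #2 pop 1: in=⊥ → 0 (no change)
  #3 pop 2: in=0 → 0 (was ⊥); enqueue []
  #4 pop 3: in=⊤ → ⊤ (was ⊥); enqueue [1]
  #5 pop 4: in=⊤ → ⊤ (was ⊥); enqueue [2]
  #6 pop 1: in=⊤ → ⊤ (was 0); enqueue [0,3,4]
  #7 pop 2: in=⊤ → ⊤ (was 0); enqueue []
  #8 pop 0: in=⊤ → ⊤ (no change)
  #9 pop 3: in=⊤ → ⊤ (no change)
  #10 pop 4: in=⊤ → ⊤ (no change)

Fixpoint:
  val[0] = ⊤
  val[1] = ⊤
  val[2] = ⊤
  val[3] = ⊤
  val[4] = ⊤

⊤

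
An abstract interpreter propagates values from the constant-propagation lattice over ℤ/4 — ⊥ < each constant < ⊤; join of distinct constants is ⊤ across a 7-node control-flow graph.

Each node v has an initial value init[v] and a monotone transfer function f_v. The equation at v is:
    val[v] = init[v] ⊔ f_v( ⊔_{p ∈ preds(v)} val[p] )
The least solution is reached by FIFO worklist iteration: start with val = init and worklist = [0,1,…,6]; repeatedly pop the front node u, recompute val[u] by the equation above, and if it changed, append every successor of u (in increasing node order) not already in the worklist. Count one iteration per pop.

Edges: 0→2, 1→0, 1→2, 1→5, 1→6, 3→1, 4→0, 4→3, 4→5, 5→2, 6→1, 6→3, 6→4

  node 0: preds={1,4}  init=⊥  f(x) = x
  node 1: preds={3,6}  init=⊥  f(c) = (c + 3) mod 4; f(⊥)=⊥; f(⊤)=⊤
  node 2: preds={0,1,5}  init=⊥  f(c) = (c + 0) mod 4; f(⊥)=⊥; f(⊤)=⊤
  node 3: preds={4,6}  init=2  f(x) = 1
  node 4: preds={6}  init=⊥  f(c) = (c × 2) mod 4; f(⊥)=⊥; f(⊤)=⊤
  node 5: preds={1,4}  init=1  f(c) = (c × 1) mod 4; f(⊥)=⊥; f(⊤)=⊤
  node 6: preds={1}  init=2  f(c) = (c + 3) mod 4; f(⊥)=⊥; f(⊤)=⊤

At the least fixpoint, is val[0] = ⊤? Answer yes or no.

Trace (16 dequeues):
  [1] u=0 | in ⊥ | out ⊥ | ==
  [2] u=1 | in 2 | out 1 | prev ⊥ | push {0}
  [3] u=2 | in 1 | out 1 | prev ⊥ | push {}
  [4] u=3 | in 2 | out ⊤ | prev 2 | push {1}
  [5] u=4 | in 2 | out 0 | prev ⊥ | push {3}
  [6] u=5 | in ⊤ | out ⊤ | prev 1 | push {2}
  [7] u=6 | in 1 | out ⊤ | prev 2 | push {4}
  [8] u=0 | in ⊤ | out ⊤ | prev ⊥ | push {}
  [9] u=1 | in ⊤ | out ⊤ | prev 1 | push {0,5,6}
  [10] u=3 | in ⊤ | out ⊤ | ==
  [11] u=2 | in ⊤ | out ⊤ | prev 1 | push {}
  [12] u=4 | in ⊤ | out ⊤ | prev 0 | push {3}
  [13] u=0 | in ⊤ | out ⊤ | ==
  [14] u=5 | in ⊤ | out ⊤ | ==
  [15] u=6 | in ⊤ | out ⊤ | ==
  [16] u=3 | in ⊤ | out ⊤ | ==

Converged values:
  [0] ⊤
  [1] ⊤
  [2] ⊤
  [3] ⊤
  [4] ⊤
  [5] ⊤
  [6] ⊤

yes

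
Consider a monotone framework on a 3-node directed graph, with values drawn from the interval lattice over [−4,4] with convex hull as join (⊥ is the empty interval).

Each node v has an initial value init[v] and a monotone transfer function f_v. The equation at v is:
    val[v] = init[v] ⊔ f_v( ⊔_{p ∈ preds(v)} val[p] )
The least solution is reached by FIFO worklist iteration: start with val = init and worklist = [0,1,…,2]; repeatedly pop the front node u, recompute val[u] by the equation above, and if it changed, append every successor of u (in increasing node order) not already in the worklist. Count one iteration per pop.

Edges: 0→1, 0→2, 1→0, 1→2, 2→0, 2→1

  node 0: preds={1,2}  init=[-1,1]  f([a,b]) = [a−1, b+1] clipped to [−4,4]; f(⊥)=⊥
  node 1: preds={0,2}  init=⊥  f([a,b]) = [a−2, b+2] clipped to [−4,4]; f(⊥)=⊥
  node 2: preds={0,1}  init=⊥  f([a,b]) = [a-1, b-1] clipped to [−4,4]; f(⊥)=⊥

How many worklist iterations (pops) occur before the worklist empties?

Worklist (8 pops):
  #1 pop 0: in=⊥ → [-1,1] (no change)
  #2 pop 1: in=[-1,1] → [-3,3] (was ⊥); enqueue [0]
  #3 pop 2: in=[-3,3] → [-4,2] (was ⊥); enqueue [1]
  #4 pop 0: in=[-4,3] → [-4,4] (was [-1,1]); enqueue [2]
  #5 pop 1: in=[-4,4] → [-4,4] (was [-3,3]); enqueue [0]
  #6 pop 2: in=[-4,4] → [-4,3] (was [-4,2]); enqueue [1]
  #7 pop 0: in=[-4,4] → [-4,4] (no change)
  #8 pop 1: in=[-4,4] → [-4,4] (no change)

Fixpoint:
  val[0] = [-4,4]
  val[1] = [-4,4]
  val[2] = [-4,3]

8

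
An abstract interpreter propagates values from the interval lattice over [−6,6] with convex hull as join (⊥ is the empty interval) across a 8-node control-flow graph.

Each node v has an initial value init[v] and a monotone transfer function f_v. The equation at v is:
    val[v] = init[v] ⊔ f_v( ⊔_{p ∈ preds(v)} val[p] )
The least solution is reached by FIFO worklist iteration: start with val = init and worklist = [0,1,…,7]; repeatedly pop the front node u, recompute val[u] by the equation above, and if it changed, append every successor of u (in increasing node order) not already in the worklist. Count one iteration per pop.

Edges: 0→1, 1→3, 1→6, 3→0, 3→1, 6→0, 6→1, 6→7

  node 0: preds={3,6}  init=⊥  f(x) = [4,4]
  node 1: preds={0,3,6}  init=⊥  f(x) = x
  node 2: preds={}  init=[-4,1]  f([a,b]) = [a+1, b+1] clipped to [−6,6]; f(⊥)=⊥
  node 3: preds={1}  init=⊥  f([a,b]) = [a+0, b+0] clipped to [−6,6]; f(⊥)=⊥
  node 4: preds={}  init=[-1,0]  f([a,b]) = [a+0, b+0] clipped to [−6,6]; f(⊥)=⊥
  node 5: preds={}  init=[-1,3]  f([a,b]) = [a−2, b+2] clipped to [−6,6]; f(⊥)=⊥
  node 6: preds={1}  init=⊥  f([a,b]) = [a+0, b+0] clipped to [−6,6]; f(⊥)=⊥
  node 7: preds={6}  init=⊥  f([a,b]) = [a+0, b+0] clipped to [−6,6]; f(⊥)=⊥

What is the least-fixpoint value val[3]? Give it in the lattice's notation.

[4,4]

Iteration log — 10 steps:
  step 1. node 0  ⊔preds=⊥  new=[4,4]  old=⊥  +wl: 
  step 2. node 1  ⊔preds=[4,4]  new=[4,4]  old=⊥  +wl: 
  step 3. node 2  ⊔preds=⊥  new=[-4,1]  stable
  step 4. node 3  ⊔preds=[4,4]  new=[4,4]  old=⊥  +wl: 0,1
  step 5. node 4  ⊔preds=⊥  new=[-1,0]  stable
  step 6. node 5  ⊔preds=⊥  new=[-1,3]  stable
  step 7. node 6  ⊔preds=[4,4]  new=[4,4]  old=⊥  +wl: 
  step 8. node 7  ⊔preds=[4,4]  new=[4,4]  old=⊥  +wl: 
  step 9. node 0  ⊔preds=[4,4]  new=[4,4]  stable
  step 10. node 1  ⊔preds=[4,4]  new=[4,4]  stable

Least fixpoint reached:
  node 0: [4,4]
  node 1: [4,4]
  node 2: [-4,1]
  node 3: [4,4]
  node 4: [-1,0]
  node 5: [-1,3]
  node 6: [4,4]
  node 7: [4,4]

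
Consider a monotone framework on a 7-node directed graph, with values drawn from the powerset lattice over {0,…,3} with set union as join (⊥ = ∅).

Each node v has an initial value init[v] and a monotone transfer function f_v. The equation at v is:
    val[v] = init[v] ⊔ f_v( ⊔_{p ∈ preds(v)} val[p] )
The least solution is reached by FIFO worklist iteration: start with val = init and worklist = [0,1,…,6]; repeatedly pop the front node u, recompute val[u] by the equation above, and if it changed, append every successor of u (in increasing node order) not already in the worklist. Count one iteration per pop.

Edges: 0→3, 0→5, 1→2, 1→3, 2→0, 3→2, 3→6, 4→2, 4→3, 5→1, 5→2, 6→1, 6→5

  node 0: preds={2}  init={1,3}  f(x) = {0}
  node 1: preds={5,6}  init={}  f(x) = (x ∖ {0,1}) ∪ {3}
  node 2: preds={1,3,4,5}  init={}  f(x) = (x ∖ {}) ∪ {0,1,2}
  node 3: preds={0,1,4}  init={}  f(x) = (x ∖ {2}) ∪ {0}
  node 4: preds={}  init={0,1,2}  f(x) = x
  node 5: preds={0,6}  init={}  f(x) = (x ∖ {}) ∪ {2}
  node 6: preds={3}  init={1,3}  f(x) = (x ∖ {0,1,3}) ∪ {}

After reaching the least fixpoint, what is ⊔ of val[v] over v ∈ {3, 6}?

Worklist (12 pops):
  #1 pop 0: in={} → {0,1,3} (was {1,3}); enqueue []
  #2 pop 1: in={1,3} → {3} (was {}); enqueue []
  #3 pop 2: in={0,1,2,3} → {0,1,2,3} (was {}); enqueue [0]
  #4 pop 3: in={0,1,2,3} → {0,1,3} (was {}); enqueue [2]
  #5 pop 4: in={} → {0,1,2} (no change)
  #6 pop 5: in={0,1,3} → {0,1,2,3} (was {}); enqueue [1]
  #7 pop 6: in={0,1,3} → {1,3} (no change)
  #8 pop 0: in={0,1,2,3} → {0,1,3} (no change)
  #9 pop 2: in={0,1,2,3} → {0,1,2,3} (no change)
  #10 pop 1: in={0,1,2,3} → {2,3} (was {3}); enqueue [2,3]
  #11 pop 2: in={0,1,2,3} → {0,1,2,3} (no change)
  #12 pop 3: in={0,1,2,3} → {0,1,3} (no change)

Fixpoint:
  val[0] = {0,1,3}
  val[1] = {2,3}
  val[2] = {0,1,2,3}
  val[3] = {0,1,3}
  val[4] = {0,1,2}
  val[5] = {0,1,2,3}
  val[6] = {1,3}

{0,1,3}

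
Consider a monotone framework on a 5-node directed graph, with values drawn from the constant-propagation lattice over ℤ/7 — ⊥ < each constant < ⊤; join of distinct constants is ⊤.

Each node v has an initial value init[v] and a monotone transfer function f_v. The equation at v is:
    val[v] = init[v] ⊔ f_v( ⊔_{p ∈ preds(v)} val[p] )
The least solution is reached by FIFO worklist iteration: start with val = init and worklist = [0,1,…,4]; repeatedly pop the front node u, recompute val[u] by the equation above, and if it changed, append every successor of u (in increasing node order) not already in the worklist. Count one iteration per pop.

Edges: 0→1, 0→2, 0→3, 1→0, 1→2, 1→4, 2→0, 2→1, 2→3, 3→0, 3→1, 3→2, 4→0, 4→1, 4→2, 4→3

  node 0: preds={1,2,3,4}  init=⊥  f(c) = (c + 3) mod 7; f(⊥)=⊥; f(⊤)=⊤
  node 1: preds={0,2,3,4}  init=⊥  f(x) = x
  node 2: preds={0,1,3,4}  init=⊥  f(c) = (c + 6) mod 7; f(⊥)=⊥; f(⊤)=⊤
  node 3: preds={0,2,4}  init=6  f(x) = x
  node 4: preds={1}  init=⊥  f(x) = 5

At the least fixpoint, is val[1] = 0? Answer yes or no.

no

Worklist (9 pops):
  #1 pop 0: in=6 → 2 (was ⊥); enqueue []
  #2 pop 1: in=⊤ → ⊤ (was ⊥); enqueue [0]
  #3 pop 2: in=⊤ → ⊤ (was ⊥); enqueue [1]
  #4 pop 3: in=⊤ → ⊤ (was 6); enqueue [2]
  #5 pop 4: in=⊤ → 5 (was ⊥); enqueue [3]
  #6 pop 0: in=⊤ → ⊤ (was 2); enqueue []
  #7 pop 1: in=⊤ → ⊤ (no change)
  #8 pop 2: in=⊤ → ⊤ (no change)
  #9 pop 3: in=⊤ → ⊤ (no change)

Fixpoint:
  val[0] = ⊤
  val[1] = ⊤
  val[2] = ⊤
  val[3] = ⊤
  val[4] = 5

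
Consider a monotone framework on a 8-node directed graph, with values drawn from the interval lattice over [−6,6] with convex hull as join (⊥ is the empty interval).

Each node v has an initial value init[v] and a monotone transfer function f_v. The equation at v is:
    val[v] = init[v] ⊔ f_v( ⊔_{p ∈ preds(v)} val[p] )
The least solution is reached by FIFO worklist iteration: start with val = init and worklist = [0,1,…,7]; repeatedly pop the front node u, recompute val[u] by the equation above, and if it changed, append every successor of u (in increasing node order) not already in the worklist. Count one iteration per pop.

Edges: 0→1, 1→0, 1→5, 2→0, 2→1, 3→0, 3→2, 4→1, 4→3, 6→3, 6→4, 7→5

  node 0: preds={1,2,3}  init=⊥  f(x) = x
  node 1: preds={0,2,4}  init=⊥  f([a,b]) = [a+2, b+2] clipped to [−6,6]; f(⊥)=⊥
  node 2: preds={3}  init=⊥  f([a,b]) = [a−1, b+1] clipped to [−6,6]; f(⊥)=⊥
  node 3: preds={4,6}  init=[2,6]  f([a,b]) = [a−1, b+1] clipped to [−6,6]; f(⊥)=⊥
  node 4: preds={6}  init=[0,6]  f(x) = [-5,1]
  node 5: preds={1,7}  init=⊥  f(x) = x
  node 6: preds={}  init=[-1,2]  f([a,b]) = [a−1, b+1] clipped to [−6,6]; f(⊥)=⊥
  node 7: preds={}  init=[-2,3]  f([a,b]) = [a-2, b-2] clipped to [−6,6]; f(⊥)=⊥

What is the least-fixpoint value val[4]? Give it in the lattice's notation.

[-5,6]

Worklist (19 pops):
  #1 pop 0: in=[2,6] → [2,6] (was ⊥); enqueue []
  #2 pop 1: in=[0,6] → [2,6] (was ⊥); enqueue [0]
  #3 pop 2: in=[2,6] → [1,6] (was ⊥); enqueue [1]
  #4 pop 3: in=[-1,6] → [-2,6] (was [2,6]); enqueue [2]
  #5 pop 4: in=[-1,2] → [-5,6] (was [0,6]); enqueue [3]
  #6 pop 5: in=[-2,6] → [-2,6] (was ⊥); enqueue []
  #7 pop 6: in=⊥ → [-1,2] (no change)
  #8 pop 7: in=⊥ → [-2,3] (no change)
  #9 pop 0: in=[-2,6] → [-2,6] (was [2,6]); enqueue []
  #10 pop 1: in=[-5,6] → [-3,6] (was [2,6]); enqueue [0,5]
  #11 pop 2: in=[-2,6] → [-3,6] (was [1,6]); enqueue [1]
  #12 pop 3: in=[-5,6] → [-6,6] (was [-2,6]); enqueue [2]
  #13 pop 0: in=[-6,6] → [-6,6] (was [-2,6]); enqueue []
  #14 pop 5: in=[-3,6] → [-3,6] (was [-2,6]); enqueue []
  #15 pop 1: in=[-6,6] → [-4,6] (was [-3,6]); enqueue [0,5]
  #16 pop 2: in=[-6,6] → [-6,6] (was [-3,6]); enqueue [1]
  #17 pop 0: in=[-6,6] → [-6,6] (no change)
  #18 pop 5: in=[-4,6] → [-4,6] (was [-3,6]); enqueue []
  #19 pop 1: in=[-6,6] → [-4,6] (no change)

Fixpoint:
  val[0] = [-6,6]
  val[1] = [-4,6]
  val[2] = [-6,6]
  val[3] = [-6,6]
  val[4] = [-5,6]
  val[5] = [-4,6]
  val[6] = [-1,2]
  val[7] = [-2,3]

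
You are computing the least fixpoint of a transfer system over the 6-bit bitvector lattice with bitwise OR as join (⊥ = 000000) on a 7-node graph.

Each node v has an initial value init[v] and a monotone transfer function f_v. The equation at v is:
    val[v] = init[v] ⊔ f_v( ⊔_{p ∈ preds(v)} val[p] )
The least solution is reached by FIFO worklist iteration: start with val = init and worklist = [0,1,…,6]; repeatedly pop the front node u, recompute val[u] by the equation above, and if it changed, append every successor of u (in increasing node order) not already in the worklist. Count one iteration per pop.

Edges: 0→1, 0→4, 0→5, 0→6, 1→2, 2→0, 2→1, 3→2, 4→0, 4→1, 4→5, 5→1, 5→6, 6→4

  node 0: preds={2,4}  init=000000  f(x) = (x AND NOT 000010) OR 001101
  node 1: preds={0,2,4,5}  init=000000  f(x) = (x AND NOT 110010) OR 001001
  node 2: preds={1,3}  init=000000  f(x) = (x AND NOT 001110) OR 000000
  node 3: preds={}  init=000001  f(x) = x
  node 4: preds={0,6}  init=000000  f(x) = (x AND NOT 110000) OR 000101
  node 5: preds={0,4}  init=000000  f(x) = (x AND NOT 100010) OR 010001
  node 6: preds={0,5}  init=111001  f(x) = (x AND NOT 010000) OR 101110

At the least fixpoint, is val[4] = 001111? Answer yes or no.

yes

Iteration log — 13 steps:
  step 1. node 0  ⊔preds=000000  new=001101  old=000000  +wl: 
  step 2. node 1  ⊔preds=001101  new=001101  old=000000  +wl: 
  step 3. node 2  ⊔preds=001101  new=000001  old=000000  +wl: 0,1
  step 4. node 3  ⊔preds=000000  new=000001  stable
  step 5. node 4  ⊔preds=111101  new=001101  old=000000  +wl: 
  step 6. node 5  ⊔preds=001101  new=011101  old=000000  +wl: 
  step 7. node 6  ⊔preds=011101  new=111111  old=111001  +wl: 4
  step 8. node 0  ⊔preds=001101  new=001101  stable
  step 9. node 1  ⊔preds=011101  new=001101  stable
  step 10. node 4  ⊔preds=111111  new=001111  old=001101  +wl: 0,1,5
  step 11. node 0  ⊔preds=001111  new=001101  stable
  step 12. node 1  ⊔preds=011111  new=001101  stable
  step 13. node 5  ⊔preds=001111  new=011101  stable

Least fixpoint reached:
  node 0: 001101
  node 1: 001101
  node 2: 000001
  node 3: 000001
  node 4: 001111
  node 5: 011101
  node 6: 111111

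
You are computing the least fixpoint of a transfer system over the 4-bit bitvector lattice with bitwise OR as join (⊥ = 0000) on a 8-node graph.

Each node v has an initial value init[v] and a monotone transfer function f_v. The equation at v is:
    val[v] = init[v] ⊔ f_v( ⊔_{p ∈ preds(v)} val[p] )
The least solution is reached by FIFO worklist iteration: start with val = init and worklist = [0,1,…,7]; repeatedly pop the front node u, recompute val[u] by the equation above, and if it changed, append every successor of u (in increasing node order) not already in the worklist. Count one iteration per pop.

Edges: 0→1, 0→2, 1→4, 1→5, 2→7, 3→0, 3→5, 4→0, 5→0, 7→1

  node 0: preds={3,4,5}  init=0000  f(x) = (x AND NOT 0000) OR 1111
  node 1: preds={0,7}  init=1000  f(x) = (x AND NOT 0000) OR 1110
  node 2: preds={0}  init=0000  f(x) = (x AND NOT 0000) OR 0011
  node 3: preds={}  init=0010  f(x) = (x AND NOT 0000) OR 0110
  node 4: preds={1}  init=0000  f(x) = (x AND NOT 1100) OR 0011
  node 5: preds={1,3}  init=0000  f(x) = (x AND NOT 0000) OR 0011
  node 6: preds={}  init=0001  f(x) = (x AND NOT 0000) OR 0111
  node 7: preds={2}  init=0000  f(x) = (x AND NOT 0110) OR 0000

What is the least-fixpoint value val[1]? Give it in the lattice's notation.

1111

Trace (10 dequeues):
  [1] u=0 | in 0010 | out 1111 | prev 0000 | push {}
  [2] u=1 | in 1111 | out 1111 | prev 1000 | push {}
  [3] u=2 | in 1111 | out 1111 | prev 0000 | push {}
  [4] u=3 | in 0000 | out 0110 | prev 0010 | push {0}
  [5] u=4 | in 1111 | out 0011 | prev 0000 | push {}
  [6] u=5 | in 1111 | out 1111 | prev 0000 | push {}
  [7] u=6 | in 0000 | out 0111 | prev 0001 | push {}
  [8] u=7 | in 1111 | out 1001 | prev 0000 | push {1}
  [9] u=0 | in 1111 | out 1111 | ==
  [10] u=1 | in 1111 | out 1111 | ==

Converged values:
  [0] 1111
  [1] 1111
  [2] 1111
  [3] 0110
  [4] 0011
  [5] 1111
  [6] 0111
  [7] 1001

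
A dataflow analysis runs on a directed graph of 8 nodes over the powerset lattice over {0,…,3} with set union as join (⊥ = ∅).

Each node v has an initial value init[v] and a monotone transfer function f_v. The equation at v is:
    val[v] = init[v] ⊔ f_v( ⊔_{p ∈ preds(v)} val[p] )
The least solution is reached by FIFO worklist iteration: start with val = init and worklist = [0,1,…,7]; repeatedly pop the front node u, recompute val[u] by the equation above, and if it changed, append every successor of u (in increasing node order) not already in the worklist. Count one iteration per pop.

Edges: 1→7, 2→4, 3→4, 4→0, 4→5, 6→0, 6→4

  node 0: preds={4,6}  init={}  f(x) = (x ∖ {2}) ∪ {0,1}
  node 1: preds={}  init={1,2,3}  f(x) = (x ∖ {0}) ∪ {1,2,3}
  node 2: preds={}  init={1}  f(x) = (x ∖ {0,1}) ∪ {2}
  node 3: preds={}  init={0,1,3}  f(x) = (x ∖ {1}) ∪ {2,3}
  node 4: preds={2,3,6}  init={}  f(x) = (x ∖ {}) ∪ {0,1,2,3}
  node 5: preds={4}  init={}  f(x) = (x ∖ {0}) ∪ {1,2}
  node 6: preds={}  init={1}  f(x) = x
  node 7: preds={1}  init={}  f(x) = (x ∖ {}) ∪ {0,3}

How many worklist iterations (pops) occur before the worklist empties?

9

Trace (9 dequeues):
  [1] u=0 | in {1} | out {0,1} | prev {} | push {}
  [2] u=1 | in {} | out {1,2,3} | ==
  [3] u=2 | in {} | out {1,2} | prev {1} | push {}
  [4] u=3 | in {} | out {0,1,2,3} | prev {0,1,3} | push {}
  [5] u=4 | in {0,1,2,3} | out {0,1,2,3} | prev {} | push {0}
  [6] u=5 | in {0,1,2,3} | out {1,2,3} | prev {} | push {}
  [7] u=6 | in {} | out {1} | ==
  [8] u=7 | in {1,2,3} | out {0,1,2,3} | prev {} | push {}
  [9] u=0 | in {0,1,2,3} | out {0,1,3} | prev {0,1} | push {}

Converged values:
  [0] {0,1,3}
  [1] {1,2,3}
  [2] {1,2}
  [3] {0,1,2,3}
  [4] {0,1,2,3}
  [5] {1,2,3}
  [6] {1}
  [7] {0,1,2,3}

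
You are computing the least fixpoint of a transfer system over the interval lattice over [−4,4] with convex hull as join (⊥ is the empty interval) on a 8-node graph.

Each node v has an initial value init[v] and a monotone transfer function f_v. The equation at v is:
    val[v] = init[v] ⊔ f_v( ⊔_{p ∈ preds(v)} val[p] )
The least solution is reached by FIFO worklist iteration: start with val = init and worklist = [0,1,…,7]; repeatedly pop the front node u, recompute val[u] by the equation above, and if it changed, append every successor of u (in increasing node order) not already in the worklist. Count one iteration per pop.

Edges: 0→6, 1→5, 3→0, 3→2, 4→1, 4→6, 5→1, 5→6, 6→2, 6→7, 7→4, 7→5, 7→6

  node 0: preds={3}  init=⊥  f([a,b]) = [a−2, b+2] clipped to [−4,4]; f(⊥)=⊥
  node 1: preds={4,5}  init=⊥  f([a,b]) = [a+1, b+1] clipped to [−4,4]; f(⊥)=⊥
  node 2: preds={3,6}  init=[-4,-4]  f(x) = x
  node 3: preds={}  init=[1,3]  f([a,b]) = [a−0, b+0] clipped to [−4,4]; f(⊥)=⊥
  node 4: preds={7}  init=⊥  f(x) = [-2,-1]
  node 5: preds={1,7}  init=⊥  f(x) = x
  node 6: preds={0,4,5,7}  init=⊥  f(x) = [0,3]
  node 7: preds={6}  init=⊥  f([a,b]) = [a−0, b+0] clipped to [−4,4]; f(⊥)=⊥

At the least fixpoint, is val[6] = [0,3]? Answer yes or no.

Trace (17 dequeues):
  [1] u=0 | in [1,3] | out [-1,4] | prev ⊥ | push {}
  [2] u=1 | in ⊥ | out ⊥ | ==
  [3] u=2 | in [1,3] | out [-4,3] | prev [-4,-4] | push {}
  [4] u=3 | in ⊥ | out [1,3] | ==
  [5] u=4 | in ⊥ | out [-2,-1] | prev ⊥ | push {1}
  [6] u=5 | in ⊥ | out ⊥ | ==
  [7] u=6 | in [-2,4] | out [0,3] | prev ⊥ | push {2}
  [8] u=7 | in [0,3] | out [0,3] | prev ⊥ | push {4,5,6}
  [9] u=1 | in [-2,-1] | out [-1,0] | prev ⊥ | push {}
  [10] u=2 | in [0,3] | out [-4,3] | ==
  [11] u=4 | in [0,3] | out [-2,-1] | ==
  [12] u=5 | in [-1,3] | out [-1,3] | prev ⊥ | push {1}
  [13] u=6 | in [-2,4] | out [0,3] | ==
  [14] u=1 | in [-2,3] | out [-1,4] | prev [-1,0] | push {5}
  [15] u=5 | in [-1,4] | out [-1,4] | prev [-1,3] | push {1,6}
  [16] u=1 | in [-2,4] | out [-1,4] | ==
  [17] u=6 | in [-2,4] | out [0,3] | ==

Converged values:
  [0] [-1,4]
  [1] [-1,4]
  [2] [-4,3]
  [3] [1,3]
  [4] [-2,-1]
  [5] [-1,4]
  [6] [0,3]
  [7] [0,3]

yes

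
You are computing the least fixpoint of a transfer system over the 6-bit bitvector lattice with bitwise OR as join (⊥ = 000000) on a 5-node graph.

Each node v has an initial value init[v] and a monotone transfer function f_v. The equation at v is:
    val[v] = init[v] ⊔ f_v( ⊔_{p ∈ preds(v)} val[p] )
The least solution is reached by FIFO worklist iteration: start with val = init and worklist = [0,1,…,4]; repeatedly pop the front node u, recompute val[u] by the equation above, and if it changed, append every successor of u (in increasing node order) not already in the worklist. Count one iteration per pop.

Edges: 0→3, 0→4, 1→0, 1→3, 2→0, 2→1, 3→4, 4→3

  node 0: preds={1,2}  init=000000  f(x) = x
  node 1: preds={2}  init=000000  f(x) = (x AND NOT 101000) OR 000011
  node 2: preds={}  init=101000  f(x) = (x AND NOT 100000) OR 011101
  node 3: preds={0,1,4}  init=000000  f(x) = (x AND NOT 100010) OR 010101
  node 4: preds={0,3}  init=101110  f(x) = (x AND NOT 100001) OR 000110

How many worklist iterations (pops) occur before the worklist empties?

10

Worklist (10 pops):
  #1 pop 0: in=101000 → 101000 (was 000000); enqueue []
  #2 pop 1: in=101000 → 000011 (was 000000); enqueue [0]
  #3 pop 2: in=000000 → 111101 (was 101000); enqueue [1]
  #4 pop 3: in=101111 → 011101 (was 000000); enqueue []
  #5 pop 4: in=111101 → 111110 (was 101110); enqueue [3]
  #6 pop 0: in=111111 → 111111 (was 101000); enqueue [4]
  #7 pop 1: in=111101 → 010111 (was 000011); enqueue [0]
  #8 pop 3: in=111111 → 011101 (no change)
  #9 pop 4: in=111111 → 111110 (no change)
  #10 pop 0: in=111111 → 111111 (no change)

Fixpoint:
  val[0] = 111111
  val[1] = 010111
  val[2] = 111101
  val[3] = 011101
  val[4] = 111110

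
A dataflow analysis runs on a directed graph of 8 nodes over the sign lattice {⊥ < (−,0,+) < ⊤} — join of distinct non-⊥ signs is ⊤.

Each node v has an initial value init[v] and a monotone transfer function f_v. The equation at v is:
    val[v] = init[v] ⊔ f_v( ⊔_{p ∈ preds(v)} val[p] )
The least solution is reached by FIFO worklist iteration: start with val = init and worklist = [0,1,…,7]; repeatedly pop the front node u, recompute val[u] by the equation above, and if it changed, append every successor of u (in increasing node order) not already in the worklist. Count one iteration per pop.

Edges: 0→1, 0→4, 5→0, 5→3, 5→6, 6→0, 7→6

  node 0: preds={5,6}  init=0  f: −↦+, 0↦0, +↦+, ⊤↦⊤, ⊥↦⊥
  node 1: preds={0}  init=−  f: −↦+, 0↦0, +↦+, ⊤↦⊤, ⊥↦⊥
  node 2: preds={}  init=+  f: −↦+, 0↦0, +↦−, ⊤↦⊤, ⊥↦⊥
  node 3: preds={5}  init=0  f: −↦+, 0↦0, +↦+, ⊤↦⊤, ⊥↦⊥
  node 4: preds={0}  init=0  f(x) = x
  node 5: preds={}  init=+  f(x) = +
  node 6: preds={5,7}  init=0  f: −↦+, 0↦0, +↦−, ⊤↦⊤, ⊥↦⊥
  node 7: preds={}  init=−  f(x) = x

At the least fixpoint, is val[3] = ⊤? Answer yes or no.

yes

Iteration log — 9 steps:
  step 1. node 0  ⊔preds=⊤  new=⊤  old=0  +wl: 
  step 2. node 1  ⊔preds=⊤  new=⊤  old=−  +wl: 
  step 3. node 2  ⊔preds=⊥  new=+  stable
  step 4. node 3  ⊔preds=+  new=⊤  old=0  +wl: 
  step 5. node 4  ⊔preds=⊤  new=⊤  old=0  +wl: 
  step 6. node 5  ⊔preds=⊥  new=+  stable
  step 7. node 6  ⊔preds=⊤  new=⊤  old=0  +wl: 0
  step 8. node 7  ⊔preds=⊥  new=−  stable
  step 9. node 0  ⊔preds=⊤  new=⊤  stable

Least fixpoint reached:
  node 0: ⊤
  node 1: ⊤
  node 2: +
  node 3: ⊤
  node 4: ⊤
  node 5: +
  node 6: ⊤
  node 7: −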